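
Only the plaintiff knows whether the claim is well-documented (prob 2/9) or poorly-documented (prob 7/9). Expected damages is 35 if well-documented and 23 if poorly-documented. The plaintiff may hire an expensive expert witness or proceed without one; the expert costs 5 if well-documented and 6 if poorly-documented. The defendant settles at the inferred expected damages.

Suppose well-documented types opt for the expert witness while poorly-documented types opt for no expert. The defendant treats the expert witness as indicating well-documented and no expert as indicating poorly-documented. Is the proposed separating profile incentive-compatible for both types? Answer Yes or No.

Under these beliefs, the expert witness earns settlement 35 and no expert earns settlement 23.
well-documented: the expert witness nets 35 − 5 = 30; no expert nets 23. well-documented prefers the expert witness.
poorly-documented: the expert witness nets 35 − 6 = 29; no expert nets 23. poorly-documented would deviate to the expert witness.
poorly-documented has a profitable deviation, so the profile is not an equilibrium.

No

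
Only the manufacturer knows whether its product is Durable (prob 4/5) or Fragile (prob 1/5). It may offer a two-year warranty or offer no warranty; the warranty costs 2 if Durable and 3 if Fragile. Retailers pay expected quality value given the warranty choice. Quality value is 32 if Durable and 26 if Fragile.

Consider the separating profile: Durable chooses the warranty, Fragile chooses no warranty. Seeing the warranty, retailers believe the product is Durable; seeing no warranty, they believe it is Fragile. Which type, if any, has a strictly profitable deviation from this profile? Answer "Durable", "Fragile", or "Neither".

Fragile

The warranty pays 32; no warranty pays 26.
Durable: assigned the warranty, nets 32 − 2 = 30; deviating to no warranty nets 26.
Fragile: assigned no warranty, nets 26; deviating to the warranty nets 32 − 3 = 29.
The Fragile type gains 3 by deviating.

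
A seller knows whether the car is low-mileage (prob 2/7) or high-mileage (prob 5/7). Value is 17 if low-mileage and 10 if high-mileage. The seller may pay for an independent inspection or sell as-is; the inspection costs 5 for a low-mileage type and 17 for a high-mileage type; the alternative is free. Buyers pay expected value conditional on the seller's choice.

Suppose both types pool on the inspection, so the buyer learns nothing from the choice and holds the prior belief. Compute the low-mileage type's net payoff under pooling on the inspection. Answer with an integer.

Pooled price = 2/7·17 + 5/7·10 = 12.
low-mileage pays cost 5 for the inspection, so net payoff = 12 − 5 = 7.

7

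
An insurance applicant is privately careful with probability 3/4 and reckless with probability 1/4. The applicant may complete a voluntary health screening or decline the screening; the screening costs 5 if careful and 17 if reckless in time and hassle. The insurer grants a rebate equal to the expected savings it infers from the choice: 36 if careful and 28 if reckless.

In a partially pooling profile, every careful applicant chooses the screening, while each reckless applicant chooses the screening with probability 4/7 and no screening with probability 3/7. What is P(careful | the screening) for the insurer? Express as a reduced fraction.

21/25

P(the screening) = (3/4)·1 + (1/4)·(4/7) = 25/28.
By Bayes' rule, P(careful | the screening) = (3/4) / (25/28) = 21/25.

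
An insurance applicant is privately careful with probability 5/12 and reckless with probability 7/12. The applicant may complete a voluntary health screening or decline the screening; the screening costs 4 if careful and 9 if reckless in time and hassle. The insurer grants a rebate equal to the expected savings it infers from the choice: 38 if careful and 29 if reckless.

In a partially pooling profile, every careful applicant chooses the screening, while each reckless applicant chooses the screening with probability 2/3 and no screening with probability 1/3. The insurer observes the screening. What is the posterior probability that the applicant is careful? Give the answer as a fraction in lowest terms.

15/29

P(the screening) = (5/12)·1 + (7/12)·(2/3) = 29/36.
By Bayes' rule, P(careful | the screening) = (5/12) / (29/36) = 15/29.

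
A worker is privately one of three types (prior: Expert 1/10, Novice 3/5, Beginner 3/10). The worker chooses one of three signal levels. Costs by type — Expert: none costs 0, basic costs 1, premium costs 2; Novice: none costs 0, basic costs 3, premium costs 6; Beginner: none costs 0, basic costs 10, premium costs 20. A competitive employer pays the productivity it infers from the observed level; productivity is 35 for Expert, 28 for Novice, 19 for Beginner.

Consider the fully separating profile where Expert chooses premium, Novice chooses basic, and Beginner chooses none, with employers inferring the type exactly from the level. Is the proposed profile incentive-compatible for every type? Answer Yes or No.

No

Separating wages: premium → 35, basic → 28, none → 19.
Expert (assigned premium): none: 19 − 0 = 19; basic: 28 − 1 = 27; premium: 35 − 2 = 33. Expert stays.
Novice (assigned basic): none: 19 − 0 = 19; basic: 28 − 3 = 25; premium: 35 − 6 = 29. Novice prefers premium.
Beginner (assigned none): none: 19 − 0 = 19; basic: 28 − 10 = 18; premium: 35 − 20 = 15. Beginner stays.
At least one type deviates; the separating profile fails.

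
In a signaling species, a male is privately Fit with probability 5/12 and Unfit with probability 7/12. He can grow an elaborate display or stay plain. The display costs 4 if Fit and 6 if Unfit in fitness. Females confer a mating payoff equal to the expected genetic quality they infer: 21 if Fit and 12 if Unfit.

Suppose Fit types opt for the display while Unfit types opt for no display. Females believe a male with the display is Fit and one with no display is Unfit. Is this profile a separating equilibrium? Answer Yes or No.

Under these beliefs, the display earns mating payoff 21 and no display earns mating payoff 12.
Fit: the display nets 21 − 4 = 17; no display nets 12. Fit prefers the display.
Unfit: the display nets 21 − 6 = 15; no display nets 12. Unfit would deviate to the display.
Unfit has a profitable deviation, so the profile is not an equilibrium.

No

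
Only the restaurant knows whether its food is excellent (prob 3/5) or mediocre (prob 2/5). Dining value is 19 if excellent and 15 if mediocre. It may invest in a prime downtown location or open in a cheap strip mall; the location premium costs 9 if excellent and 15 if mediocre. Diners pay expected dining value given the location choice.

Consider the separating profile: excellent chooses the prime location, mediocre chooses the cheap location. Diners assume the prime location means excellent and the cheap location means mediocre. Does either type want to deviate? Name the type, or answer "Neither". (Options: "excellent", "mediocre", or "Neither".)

excellent

The prime location pays 19; the cheap location pays 15.
excellent: assigned the prime location, nets 19 − 9 = 10; deviating to the cheap location nets 15.
mediocre: assigned the cheap location, nets 15; deviating to the prime location nets 19 − 15 = 4.
The excellent type gains 5 by deviating.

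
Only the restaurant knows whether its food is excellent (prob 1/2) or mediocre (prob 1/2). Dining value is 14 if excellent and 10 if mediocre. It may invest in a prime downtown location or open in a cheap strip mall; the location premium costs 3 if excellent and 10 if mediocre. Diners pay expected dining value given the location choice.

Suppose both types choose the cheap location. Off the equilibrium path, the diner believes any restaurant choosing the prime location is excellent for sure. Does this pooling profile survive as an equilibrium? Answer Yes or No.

On path, the diner holds the prior and pays 1/2·14 + 1/2·10 = 12. Off path (the prime location), believing excellent, it pays 14.
excellent: the cheap location nets 12; the prime location nets 14 − 3 = 11. excellent stays.
mediocre: the cheap location nets 12; the prime location nets 14 − 10 = 4. mediocre stays.
No type deviates, so pooling is sustained.

Yes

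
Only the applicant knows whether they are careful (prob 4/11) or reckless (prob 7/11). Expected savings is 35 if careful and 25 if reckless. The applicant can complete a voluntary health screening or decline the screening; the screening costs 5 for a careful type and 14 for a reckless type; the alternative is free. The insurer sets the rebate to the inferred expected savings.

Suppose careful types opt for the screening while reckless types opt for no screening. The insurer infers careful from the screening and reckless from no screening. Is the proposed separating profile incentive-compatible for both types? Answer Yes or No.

Under these beliefs, the screening earns rebate 35 and no screening earns rebate 25.
careful: the screening nets 35 − 5 = 30; no screening nets 25. careful prefers the screening.
reckless: the screening nets 35 − 14 = 21; no screening nets 25. reckless prefers no screening.
Neither type deviates, so the separating profile is an equilibrium.

Yes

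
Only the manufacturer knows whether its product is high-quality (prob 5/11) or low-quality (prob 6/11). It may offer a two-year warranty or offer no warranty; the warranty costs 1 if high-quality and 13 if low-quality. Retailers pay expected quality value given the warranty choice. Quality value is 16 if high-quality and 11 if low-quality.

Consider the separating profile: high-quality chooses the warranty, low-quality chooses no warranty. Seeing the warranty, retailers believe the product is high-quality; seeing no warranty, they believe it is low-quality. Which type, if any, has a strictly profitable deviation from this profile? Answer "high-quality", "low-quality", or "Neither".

Neither

The warranty pays 16; no warranty pays 11.
high-quality: assigned the warranty, nets 16 − 1 = 15; deviating to no warranty nets 11.
low-quality: assigned no warranty, nets 11; deviating to the warranty nets 16 − 13 = 3.
Both types strictly prefer their assigned action; no profitable deviation.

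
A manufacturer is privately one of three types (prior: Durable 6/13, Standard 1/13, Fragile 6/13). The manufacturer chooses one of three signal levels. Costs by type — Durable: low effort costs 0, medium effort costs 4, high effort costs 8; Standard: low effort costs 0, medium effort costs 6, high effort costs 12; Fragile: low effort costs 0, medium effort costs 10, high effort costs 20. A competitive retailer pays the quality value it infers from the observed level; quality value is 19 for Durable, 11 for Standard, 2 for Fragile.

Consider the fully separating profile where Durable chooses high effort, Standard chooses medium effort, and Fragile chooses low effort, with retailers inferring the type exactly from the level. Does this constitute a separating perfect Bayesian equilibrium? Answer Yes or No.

Separating prices: high effort → 19, medium effort → 11, low effort → 2.
Durable (assigned high effort): low effort: 2 − 0 = 2; medium effort: 11 − 4 = 7; high effort: 19 − 8 = 11. Durable stays.
Standard (assigned medium effort): low effort: 2 − 0 = 2; medium effort: 11 − 6 = 5; high effort: 19 − 12 = 7. Standard prefers high effort.
Fragile (assigned low effort): low effort: 2 − 0 = 2; medium effort: 11 − 10 = 1; high effort: 19 − 20 = -1. Fragile stays.
At least one type deviates; the separating profile fails.

No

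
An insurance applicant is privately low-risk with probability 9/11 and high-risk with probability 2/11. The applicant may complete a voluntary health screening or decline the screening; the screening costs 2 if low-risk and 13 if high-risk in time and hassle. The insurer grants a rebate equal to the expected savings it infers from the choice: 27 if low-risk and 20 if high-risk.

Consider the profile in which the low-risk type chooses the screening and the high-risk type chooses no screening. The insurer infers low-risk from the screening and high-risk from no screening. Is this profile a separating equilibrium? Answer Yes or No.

Under these beliefs, the screening earns rebate 27 and no screening earns rebate 20.
low-risk: the screening nets 27 − 2 = 25; no screening nets 20. low-risk prefers the screening.
high-risk: the screening nets 27 − 13 = 14; no screening nets 20. high-risk prefers no screening.
Neither type deviates, so the separating profile is an equilibrium.

Yes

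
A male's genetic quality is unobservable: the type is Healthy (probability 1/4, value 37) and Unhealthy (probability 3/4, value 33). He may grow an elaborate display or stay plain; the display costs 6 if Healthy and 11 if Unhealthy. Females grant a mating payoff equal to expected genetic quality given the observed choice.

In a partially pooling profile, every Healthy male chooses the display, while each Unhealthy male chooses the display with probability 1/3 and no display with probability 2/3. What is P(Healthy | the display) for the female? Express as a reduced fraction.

P(the display) = (1/4)·1 + (3/4)·(1/3) = 1/2.
By Bayes' rule, P(Healthy | the display) = (1/4) / (1/2) = 1/2.

1/2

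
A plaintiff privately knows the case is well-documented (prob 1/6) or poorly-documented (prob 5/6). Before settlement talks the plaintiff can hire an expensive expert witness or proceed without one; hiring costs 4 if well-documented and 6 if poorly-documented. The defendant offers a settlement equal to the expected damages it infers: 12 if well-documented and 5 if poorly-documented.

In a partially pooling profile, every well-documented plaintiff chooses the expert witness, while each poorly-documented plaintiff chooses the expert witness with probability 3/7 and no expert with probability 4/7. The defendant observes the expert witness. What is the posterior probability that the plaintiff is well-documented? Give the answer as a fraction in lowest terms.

7/22

P(the expert witness) = (1/6)·1 + (5/6)·(3/7) = 11/21.
By Bayes' rule, P(well-documented | the expert witness) = (1/6) / (11/21) = 7/22.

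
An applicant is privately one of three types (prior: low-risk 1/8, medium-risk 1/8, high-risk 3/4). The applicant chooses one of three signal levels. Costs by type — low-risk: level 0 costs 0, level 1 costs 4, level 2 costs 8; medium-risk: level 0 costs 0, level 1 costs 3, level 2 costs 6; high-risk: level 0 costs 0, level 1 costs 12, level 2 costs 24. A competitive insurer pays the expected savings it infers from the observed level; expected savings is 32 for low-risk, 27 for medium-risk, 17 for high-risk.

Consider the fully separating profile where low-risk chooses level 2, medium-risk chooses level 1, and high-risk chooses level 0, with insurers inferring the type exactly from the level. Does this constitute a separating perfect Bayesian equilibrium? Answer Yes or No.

No

Separating rebates: level 2 → 32, level 1 → 27, level 0 → 17.
low-risk (assigned level 2): level 0: 17 − 0 = 17; level 1: 27 − 4 = 23; level 2: 32 − 8 = 24. low-risk stays.
medium-risk (assigned level 1): level 0: 17 − 0 = 17; level 1: 27 − 3 = 24; level 2: 32 − 6 = 26. medium-risk prefers level 2.
high-risk (assigned level 0): level 0: 17 − 0 = 17; level 1: 27 − 12 = 15; level 2: 32 − 24 = 8. high-risk stays.
At least one type deviates; the separating profile fails.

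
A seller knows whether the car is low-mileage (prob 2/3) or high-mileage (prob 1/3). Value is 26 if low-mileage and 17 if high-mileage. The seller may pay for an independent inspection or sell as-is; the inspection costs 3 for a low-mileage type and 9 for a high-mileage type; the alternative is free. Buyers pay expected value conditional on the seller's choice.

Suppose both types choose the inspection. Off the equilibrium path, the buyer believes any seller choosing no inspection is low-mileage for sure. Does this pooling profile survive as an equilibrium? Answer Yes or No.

No

On path, the buyer holds the prior and pays 2/3·26 + 1/3·17 = 23. Off path (no inspection), believing low-mileage, it pays 26.
low-mileage: the inspection nets 23 − 3 = 20; no inspection nets 26. low-mileage would deviate.
high-mileage: the inspection nets 23 − 9 = 14; no inspection nets 26. high-mileage would deviate.
A type deviates, so pooling fails.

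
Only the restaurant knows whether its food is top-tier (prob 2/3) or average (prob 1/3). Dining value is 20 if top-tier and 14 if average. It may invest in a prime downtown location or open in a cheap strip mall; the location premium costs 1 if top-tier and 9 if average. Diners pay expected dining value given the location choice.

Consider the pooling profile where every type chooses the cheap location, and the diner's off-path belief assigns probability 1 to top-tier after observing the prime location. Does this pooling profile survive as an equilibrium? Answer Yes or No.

No

On path, the diner holds the prior and pays 2/3·20 + 1/3·14 = 18. Off path (the prime location), believing top-tier, it pays 20.
top-tier: the cheap location nets 18; the prime location nets 20 − 1 = 19. top-tier would deviate.
average: the cheap location nets 18; the prime location nets 20 − 9 = 11. average stays.
A type deviates, so pooling fails.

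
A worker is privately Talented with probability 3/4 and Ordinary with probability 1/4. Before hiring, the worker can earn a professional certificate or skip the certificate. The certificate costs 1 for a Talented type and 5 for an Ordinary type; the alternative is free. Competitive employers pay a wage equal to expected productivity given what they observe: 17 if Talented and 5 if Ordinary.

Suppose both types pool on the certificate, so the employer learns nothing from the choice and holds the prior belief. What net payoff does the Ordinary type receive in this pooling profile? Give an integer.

9

Pooled wage = 3/4·17 + 1/4·5 = 14.
Ordinary pays cost 5 for the certificate, so net payoff = 14 − 5 = 9.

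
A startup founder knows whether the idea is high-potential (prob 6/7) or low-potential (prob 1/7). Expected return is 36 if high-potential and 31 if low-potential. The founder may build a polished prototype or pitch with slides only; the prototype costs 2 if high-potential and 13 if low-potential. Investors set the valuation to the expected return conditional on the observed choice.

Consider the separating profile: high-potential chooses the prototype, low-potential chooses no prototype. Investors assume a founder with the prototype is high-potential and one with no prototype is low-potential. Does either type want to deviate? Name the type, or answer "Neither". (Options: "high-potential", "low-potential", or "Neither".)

The prototype pays 36; no prototype pays 31.
high-potential: assigned the prototype, nets 36 − 2 = 34; deviating to no prototype nets 31.
low-potential: assigned no prototype, nets 31; deviating to the prototype nets 36 − 13 = 23.
Both types strictly prefer their assigned action; no profitable deviation.

Neither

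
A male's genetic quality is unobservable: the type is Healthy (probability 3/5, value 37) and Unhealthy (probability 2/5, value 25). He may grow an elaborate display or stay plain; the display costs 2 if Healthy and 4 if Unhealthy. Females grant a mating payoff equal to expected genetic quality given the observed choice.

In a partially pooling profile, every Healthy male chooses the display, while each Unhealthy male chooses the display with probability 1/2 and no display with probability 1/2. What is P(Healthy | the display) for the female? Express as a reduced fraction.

P(the display) = (3/5)·1 + (2/5)·(1/2) = 4/5.
By Bayes' rule, P(Healthy | the display) = (3/5) / (4/5) = 3/4.

3/4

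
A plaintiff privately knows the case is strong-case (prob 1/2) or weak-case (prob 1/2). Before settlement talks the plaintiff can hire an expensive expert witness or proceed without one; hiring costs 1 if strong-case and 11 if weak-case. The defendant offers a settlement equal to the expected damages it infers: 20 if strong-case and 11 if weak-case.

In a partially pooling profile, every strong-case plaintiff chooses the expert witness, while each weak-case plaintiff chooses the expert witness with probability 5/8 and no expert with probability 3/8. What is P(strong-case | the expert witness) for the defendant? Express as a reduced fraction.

8/13

P(the expert witness) = (1/2)·1 + (1/2)·(5/8) = 13/16.
By Bayes' rule, P(strong-case | the expert witness) = (1/2) / (13/16) = 8/13.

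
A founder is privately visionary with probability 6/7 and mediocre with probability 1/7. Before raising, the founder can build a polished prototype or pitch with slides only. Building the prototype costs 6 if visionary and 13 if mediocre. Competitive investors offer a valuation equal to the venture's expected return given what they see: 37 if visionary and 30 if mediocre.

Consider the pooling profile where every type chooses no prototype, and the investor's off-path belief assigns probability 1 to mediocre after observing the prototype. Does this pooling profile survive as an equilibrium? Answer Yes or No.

Yes

On path, the investor holds the prior and pays 6/7·37 + 1/7·30 = 36. Off path (the prototype), believing mediocre, it pays 30.
visionary: no prototype nets 36; the prototype nets 30 − 6 = 24. visionary stays.
mediocre: no prototype nets 36; the prototype nets 30 − 13 = 17. mediocre stays.
No type deviates, so pooling is sustained.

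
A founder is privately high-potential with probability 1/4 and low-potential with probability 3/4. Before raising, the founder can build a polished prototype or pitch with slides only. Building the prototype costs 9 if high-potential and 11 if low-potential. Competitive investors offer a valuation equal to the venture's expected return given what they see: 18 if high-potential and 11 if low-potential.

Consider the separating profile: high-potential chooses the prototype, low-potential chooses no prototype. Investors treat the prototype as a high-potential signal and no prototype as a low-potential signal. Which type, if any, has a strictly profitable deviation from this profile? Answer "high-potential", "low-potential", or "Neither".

high-potential

The prototype pays 18; no prototype pays 11.
high-potential: assigned the prototype, nets 18 − 9 = 9; deviating to no prototype nets 11.
low-potential: assigned no prototype, nets 11; deviating to the prototype nets 18 − 11 = 7.
The high-potential type gains 2 by deviating.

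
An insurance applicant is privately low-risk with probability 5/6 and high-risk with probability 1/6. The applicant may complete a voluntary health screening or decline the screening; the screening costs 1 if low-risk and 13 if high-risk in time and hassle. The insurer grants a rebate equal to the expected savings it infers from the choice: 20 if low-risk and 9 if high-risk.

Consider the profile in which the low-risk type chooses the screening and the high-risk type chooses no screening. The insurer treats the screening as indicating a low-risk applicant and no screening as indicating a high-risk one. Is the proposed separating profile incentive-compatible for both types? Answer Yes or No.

Yes

Under these beliefs, the screening earns rebate 20 and no screening earns rebate 9.
low-risk: the screening nets 20 − 1 = 19; no screening nets 9. low-risk prefers the screening.
high-risk: the screening nets 20 − 13 = 7; no screening nets 9. high-risk prefers no screening.
Neither type deviates, so the separating profile is an equilibrium.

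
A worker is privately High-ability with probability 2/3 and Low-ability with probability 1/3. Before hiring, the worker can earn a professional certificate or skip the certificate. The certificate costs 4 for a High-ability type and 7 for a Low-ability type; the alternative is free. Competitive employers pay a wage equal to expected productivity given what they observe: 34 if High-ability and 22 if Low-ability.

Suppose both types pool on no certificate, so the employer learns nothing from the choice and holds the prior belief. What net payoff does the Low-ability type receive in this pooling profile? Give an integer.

Pooled wage = 2/3·34 + 1/3·22 = 30.
Low-ability pays no cost for no certificate, so net payoff = 30.

30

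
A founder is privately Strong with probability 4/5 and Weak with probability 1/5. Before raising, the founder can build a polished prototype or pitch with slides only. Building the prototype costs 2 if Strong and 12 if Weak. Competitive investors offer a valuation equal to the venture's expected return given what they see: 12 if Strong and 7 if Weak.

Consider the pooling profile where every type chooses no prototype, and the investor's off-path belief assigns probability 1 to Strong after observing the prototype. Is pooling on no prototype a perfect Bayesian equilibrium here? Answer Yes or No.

Yes

On path, the investor holds the prior and pays 4/5·12 + 1/5·7 = 11. Off path (the prototype), believing Strong, it pays 12.
Strong: no prototype nets 11; the prototype nets 12 − 2 = 10. Strong stays.
Weak: no prototype nets 11; the prototype nets 12 − 12 = 0. Weak stays.
No type deviates, so pooling is sustained.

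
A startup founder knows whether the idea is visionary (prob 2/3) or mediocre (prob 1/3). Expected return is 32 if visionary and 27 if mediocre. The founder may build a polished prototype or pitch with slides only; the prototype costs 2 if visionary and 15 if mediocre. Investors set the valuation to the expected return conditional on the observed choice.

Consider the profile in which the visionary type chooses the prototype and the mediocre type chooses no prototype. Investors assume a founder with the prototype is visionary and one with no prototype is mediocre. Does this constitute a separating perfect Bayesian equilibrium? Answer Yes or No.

Under these beliefs, the prototype earns valuation 32 and no prototype earns valuation 27.
visionary: the prototype nets 32 − 2 = 30; no prototype nets 27. visionary prefers the prototype.
mediocre: the prototype nets 32 − 15 = 17; no prototype nets 27. mediocre prefers no prototype.
Neither type deviates, so the separating profile is an equilibrium.

Yes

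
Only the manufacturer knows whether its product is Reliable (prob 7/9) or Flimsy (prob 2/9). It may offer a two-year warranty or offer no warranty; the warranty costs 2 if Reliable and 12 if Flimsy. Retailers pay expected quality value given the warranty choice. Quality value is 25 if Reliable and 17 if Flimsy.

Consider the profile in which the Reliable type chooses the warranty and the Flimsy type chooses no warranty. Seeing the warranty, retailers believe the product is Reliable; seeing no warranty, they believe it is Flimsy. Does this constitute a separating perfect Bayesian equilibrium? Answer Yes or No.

Yes

Under these beliefs, the warranty earns price 25 and no warranty earns price 17.
Reliable: the warranty nets 25 − 2 = 23; no warranty nets 17. Reliable prefers the warranty.
Flimsy: the warranty nets 25 − 12 = 13; no warranty nets 17. Flimsy prefers no warranty.
Neither type deviates, so the separating profile is an equilibrium.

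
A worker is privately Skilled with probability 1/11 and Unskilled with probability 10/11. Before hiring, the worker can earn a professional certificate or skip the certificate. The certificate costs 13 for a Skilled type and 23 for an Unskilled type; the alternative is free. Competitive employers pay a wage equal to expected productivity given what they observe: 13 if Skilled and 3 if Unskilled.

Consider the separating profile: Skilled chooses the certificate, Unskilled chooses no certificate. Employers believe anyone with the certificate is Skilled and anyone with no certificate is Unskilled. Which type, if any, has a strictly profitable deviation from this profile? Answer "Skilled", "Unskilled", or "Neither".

Skilled

The certificate pays 13; no certificate pays 3.
Skilled: assigned the certificate, nets 13 − 13 = 0; deviating to no certificate nets 3.
Unskilled: assigned no certificate, nets 3; deviating to the certificate nets 13 − 23 = -10.
The Skilled type gains 3 by deviating.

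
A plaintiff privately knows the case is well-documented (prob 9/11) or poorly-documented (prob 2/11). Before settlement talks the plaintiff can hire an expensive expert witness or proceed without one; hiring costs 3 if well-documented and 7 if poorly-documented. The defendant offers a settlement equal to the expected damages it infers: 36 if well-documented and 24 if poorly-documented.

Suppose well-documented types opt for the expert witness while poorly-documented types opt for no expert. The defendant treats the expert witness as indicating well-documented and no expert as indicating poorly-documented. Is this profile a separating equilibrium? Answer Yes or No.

No

Under these beliefs, the expert witness earns settlement 36 and no expert earns settlement 24.
well-documented: the expert witness nets 36 − 3 = 33; no expert nets 24. well-documented prefers the expert witness.
poorly-documented: the expert witness nets 36 − 7 = 29; no expert nets 24. poorly-documented would deviate to the expert witness.
poorly-documented has a profitable deviation, so the profile is not an equilibrium.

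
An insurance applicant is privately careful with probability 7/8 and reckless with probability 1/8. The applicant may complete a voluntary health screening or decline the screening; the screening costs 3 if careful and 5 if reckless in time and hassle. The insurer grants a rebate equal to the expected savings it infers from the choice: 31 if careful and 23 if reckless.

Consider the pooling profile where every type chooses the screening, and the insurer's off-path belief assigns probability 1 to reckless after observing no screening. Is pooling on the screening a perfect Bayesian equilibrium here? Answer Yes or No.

On path, the insurer holds the prior and pays 7/8·31 + 1/8·23 = 30. Off path (no screening), believing reckless, it pays 23.
careful: the screening nets 30 − 3 = 27; no screening nets 23. careful stays.
reckless: the screening nets 30 − 5 = 25; no screening nets 23. reckless stays.
No type deviates, so pooling is sustained.

Yes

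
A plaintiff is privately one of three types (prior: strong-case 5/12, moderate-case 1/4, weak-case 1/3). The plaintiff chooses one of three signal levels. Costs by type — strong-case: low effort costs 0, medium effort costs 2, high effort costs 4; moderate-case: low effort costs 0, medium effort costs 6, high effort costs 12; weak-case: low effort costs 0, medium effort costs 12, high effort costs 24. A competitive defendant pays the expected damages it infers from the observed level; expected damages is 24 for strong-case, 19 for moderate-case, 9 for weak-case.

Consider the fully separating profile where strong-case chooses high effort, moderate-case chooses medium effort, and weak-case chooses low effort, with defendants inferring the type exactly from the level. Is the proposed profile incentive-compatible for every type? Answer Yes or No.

Separating settlements: high effort → 24, medium effort → 19, low effort → 9.
strong-case (assigned high effort): low effort: 9 − 0 = 9; medium effort: 19 − 2 = 17; high effort: 24 − 4 = 20. strong-case stays.
moderate-case (assigned medium effort): low effort: 9 − 0 = 9; medium effort: 19 − 6 = 13; high effort: 24 − 12 = 12. moderate-case stays.
weak-case (assigned low effort): low effort: 9 − 0 = 9; medium effort: 19 − 12 = 7; high effort: 24 − 24 = 0. weak-case stays.
Every type prefers its assigned level; separation holds.

Yes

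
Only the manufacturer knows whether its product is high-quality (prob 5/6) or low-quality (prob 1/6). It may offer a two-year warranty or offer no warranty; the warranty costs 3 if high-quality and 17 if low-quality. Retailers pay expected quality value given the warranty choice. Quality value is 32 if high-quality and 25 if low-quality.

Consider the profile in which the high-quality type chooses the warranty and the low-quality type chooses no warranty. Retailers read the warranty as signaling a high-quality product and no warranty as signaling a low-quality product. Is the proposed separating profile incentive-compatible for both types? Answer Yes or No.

Under these beliefs, the warranty earns price 32 and no warranty earns price 25.
high-quality: the warranty nets 32 − 3 = 29; no warranty nets 25. high-quality prefers the warranty.
low-quality: the warranty nets 32 − 17 = 15; no warranty nets 25. low-quality prefers no warranty.
Neither type deviates, so the separating profile is an equilibrium.

Yes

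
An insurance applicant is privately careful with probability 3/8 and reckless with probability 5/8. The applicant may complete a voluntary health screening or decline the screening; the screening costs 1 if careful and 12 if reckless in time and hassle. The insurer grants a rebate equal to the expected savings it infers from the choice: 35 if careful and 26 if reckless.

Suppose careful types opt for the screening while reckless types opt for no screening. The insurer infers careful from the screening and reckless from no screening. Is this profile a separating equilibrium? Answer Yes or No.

Under these beliefs, the screening earns rebate 35 and no screening earns rebate 26.
careful: the screening nets 35 − 1 = 34; no screening nets 26. careful prefers the screening.
reckless: the screening nets 35 − 12 = 23; no screening nets 26. reckless prefers no screening.
Neither type deviates, so the separating profile is an equilibrium.

Yes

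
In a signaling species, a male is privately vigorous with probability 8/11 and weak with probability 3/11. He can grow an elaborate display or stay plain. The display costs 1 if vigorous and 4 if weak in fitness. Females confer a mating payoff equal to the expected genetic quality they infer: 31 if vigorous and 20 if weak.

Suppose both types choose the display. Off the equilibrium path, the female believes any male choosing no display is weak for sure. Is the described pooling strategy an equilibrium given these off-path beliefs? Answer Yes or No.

Yes

On path, the female holds the prior and pays 8/11·31 + 3/11·20 = 28. Off path (no display), believing weak, it pays 20.
vigorous: the display nets 28 − 1 = 27; no display nets 20. vigorous stays.
weak: the display nets 28 − 4 = 24; no display nets 20. weak stays.
No type deviates, so pooling is sustained.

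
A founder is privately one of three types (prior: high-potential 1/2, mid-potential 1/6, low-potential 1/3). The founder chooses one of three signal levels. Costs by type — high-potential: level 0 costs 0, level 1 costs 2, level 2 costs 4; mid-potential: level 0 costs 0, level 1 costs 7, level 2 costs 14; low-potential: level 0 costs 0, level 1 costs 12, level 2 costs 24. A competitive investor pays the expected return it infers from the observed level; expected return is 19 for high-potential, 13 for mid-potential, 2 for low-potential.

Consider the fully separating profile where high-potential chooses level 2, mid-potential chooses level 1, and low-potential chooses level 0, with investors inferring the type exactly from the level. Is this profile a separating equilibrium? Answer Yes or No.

Separating valuations: level 2 → 19, level 1 → 13, level 0 → 2.
high-potential (assigned level 2): level 0: 2 − 0 = 2; level 1: 13 − 2 = 11; level 2: 19 − 4 = 15. high-potential stays.
mid-potential (assigned level 1): level 0: 2 − 0 = 2; level 1: 13 − 7 = 6; level 2: 19 − 14 = 5. mid-potential stays.
low-potential (assigned level 0): level 0: 2 − 0 = 2; level 1: 13 − 12 = 1; level 2: 19 − 24 = -5. low-potential stays.
Every type prefers its assigned level; separation holds.

Yes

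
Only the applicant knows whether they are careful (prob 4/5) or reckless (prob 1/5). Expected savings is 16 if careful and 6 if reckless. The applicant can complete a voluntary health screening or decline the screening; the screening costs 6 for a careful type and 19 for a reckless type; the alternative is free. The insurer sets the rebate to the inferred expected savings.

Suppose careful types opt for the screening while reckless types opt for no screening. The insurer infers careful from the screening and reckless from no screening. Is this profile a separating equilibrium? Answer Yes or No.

Yes

Under these beliefs, the screening earns rebate 16 and no screening earns rebate 6.
careful: the screening nets 16 − 6 = 10; no screening nets 6. careful prefers the screening.
reckless: the screening nets 16 − 19 = -3; no screening nets 6. reckless prefers no screening.
Neither type deviates, so the separating profile is an equilibrium.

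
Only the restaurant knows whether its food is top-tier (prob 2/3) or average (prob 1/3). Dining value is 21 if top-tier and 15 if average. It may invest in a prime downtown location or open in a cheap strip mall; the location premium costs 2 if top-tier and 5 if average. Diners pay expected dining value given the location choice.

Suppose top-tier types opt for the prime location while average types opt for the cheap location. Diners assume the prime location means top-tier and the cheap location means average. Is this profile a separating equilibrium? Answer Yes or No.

No

Under these beliefs, the prime location earns price premium 21 and the cheap location earns price premium 15.
top-tier: the prime location nets 21 − 2 = 19; the cheap location nets 15. top-tier prefers the prime location.
average: the prime location nets 21 − 5 = 16; the cheap location nets 15. average would deviate to the prime location.
average has a profitable deviation, so the profile is not an equilibrium.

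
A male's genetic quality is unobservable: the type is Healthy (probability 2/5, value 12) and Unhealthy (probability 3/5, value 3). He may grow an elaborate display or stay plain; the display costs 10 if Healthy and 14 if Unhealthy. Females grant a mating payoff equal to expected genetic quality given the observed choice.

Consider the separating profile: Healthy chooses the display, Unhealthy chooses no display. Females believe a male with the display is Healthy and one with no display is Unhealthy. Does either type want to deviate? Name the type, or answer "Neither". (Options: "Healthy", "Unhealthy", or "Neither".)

The display pays 12; no display pays 3.
Healthy: assigned the display, nets 12 − 10 = 2; deviating to no display nets 3.
Unhealthy: assigned no display, nets 3; deviating to the display nets 12 − 14 = -2.
The Healthy type gains 1 by deviating.

Healthy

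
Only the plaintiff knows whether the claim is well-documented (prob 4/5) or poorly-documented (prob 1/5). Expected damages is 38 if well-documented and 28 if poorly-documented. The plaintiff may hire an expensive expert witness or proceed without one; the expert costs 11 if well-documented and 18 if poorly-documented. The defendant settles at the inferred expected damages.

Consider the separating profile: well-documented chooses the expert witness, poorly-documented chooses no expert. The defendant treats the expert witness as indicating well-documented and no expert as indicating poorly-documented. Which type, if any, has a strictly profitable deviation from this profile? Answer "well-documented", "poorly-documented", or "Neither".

well-documented

The expert witness pays 38; no expert pays 28.
well-documented: assigned the expert witness, nets 38 − 11 = 27; deviating to no expert nets 28.
poorly-documented: assigned no expert, nets 28; deviating to the expert witness nets 38 − 18 = 20.
The well-documented type gains 1 by deviating.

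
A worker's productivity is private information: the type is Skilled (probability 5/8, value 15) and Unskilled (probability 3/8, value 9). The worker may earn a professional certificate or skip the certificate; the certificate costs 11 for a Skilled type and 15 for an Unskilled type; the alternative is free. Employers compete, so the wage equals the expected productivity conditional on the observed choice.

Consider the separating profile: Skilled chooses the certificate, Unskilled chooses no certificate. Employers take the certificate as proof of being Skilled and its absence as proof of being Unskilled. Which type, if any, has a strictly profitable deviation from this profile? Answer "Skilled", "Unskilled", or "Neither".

Skilled

The certificate pays 15; no certificate pays 9.
Skilled: assigned the certificate, nets 15 − 11 = 4; deviating to no certificate nets 9.
Unskilled: assigned no certificate, nets 9; deviating to the certificate nets 15 − 15 = 0.
The Skilled type gains 5 by deviating.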